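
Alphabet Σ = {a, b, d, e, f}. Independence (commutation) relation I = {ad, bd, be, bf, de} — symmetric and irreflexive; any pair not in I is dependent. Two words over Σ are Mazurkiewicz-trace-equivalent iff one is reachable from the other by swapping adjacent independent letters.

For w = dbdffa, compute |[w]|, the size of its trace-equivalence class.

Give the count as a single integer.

5

0(d) covers ∅
1(b) covers ∅
2(d) covers 0:d
3(f) covers 2:d
4(f) covers 3:f
5(a) covers 1:b, 4:f
floor of heap: 0:d, 1:b
completions by unplaced set U, small U first (add the entries for U minus each lowest piece of U):
  |U|=1: {5}:1
  |U|=2: {1,5}:1  {4,5}:1
  |U|=3: {1,4,5}:2  {3,4,5}:1
  |U|=4: {1,3,4,5}:3  {2,3,4,5}:1
  start at 0(d): 4
  start at 1(b): 1
sum over floor = 5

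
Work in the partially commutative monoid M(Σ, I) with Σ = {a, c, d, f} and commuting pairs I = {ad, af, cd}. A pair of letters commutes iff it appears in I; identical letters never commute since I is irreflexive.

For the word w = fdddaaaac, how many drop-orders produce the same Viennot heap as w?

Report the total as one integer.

125

0(f) covers ∅
1(d) covers 0:f
2(d) covers 1:d
3(d) covers 2:d
4(a) covers ∅
5(a) covers 4:a
6(a) covers 5:a
7(a) covers 6:a
8(c) covers 0:f, 7:a
floor of heap: 0:f, 4:a
completions by unplaced set U, small U first (add the entries for U minus each lowest piece of U):
  |U|=1: {3}:1  {8}:1
  |U|=2: {2,3}:1  {3,8}:2  {7,8}:1
  |U|=3: {1,2,3}:1  {2,3,8}:3  {3,7,8}:3  {6,7,8}:1
  |U|=4: {1,2,3,8}:4  {2,3,7,8}:6  {3,6,7,8}:4  {5,6,7,8}:1
  |U|=5: {0,1,2,3,8}:4  {1,2,3,7,8}:10  {2,3,6,7,8}:10  {3,5,6,7,8}:5  {4,5,6,7,8}:1
  |U|=6: {0,1,2,3,7,8}:14  {1,2,3,6,7,8}:20  {2,3,5,6,7,8}:15  {3,4,5,6,7,8}:6
  |U|=7: {0,1,2,3,6,7,8}:34  {1,2,3,5,6,7,8}:35  {2,3,4,5,6,7,8}:21
  start at 0(f): 56
  start at 4(a): 69
sum over floor = 125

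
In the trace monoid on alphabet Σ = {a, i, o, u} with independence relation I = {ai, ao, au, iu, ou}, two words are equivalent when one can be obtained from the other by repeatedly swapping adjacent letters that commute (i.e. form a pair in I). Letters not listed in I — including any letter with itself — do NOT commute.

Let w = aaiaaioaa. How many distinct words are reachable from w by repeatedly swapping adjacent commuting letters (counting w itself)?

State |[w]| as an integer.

drop 0:a onto floor
drop 1:a onto {0:a}
drop 2:i onto floor
drop 3:a onto {1:a}
drop 4:a onto {3:a}
drop 5:i onto {2:i}
drop 6:o onto {5:i}
drop 7:a onto {4:a}
drop 8:a onto {7:a}
ground layer = {0:a, 2:i}
drop-orders for the pieces not yet dropped (sum over which currently-grounded one goes next):
  1 to go: {6} 1  {8} 1
  2 to go: {5,6} 1  {6,8} 2  {7,8} 1
  3 to go: {2,5,6} 1  {4,7,8} 1  {5,6,8} 3  {6,7,8} 3
  4 to go: {2,5,6,8} 4  {3,4,7,8} 1  {4,6,7,8} 4  {5,6,7,8} 6
  5 to go: {1,3,4,7,8} 1  {2,5,6,7,8} 10  {3,4,6,7,8} 5  {4,5,6,7,8} 10
  6 to go: {0,1,3,4,7,8} 1  {1,3,4,6,7,8} 6  {2,4,5,6,7,8} 20  {3,4,5,6,7,8} 15
  7 to go: {0,1,3,4,6,7,8} 7  {1,3,4,5,6,7,8} 21  {2,3,4,5,6,7,8} 35
  if 0:a drops first: 56 orders
  if 2:i drops first: 28 orders
heap linearizations: 84

84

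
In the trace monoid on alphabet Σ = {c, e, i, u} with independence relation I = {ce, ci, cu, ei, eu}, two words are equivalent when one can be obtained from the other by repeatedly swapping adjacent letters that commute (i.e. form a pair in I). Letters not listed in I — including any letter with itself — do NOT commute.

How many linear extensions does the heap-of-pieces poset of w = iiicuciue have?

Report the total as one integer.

252

0(i) covers ∅
1(i) covers 0:i
2(i) covers 1:i
3(c) covers ∅
4(u) covers 2:i
5(c) covers 3:c
6(i) covers 4:u
7(u) covers 6:i
8(e) covers ∅
floor of heap: 0:i, 3:c, 8:e
completions by unplaced set U, small U first (add the entries for U minus each lowest piece of U):
  |U|=1: {5}:1  {7}:1  {8}:1
  |U|=2: {3,5}:1  {5,7}:2  {5,8}:2  {6,7}:1  {7,8}:2
  |U|=3: {3,5,7}:3  {3,5,8}:3  {4,6,7}:1  {5,6,7}:3  {5,7,8}:6  {6,7,8}:3
  |U|=4: {2,4,6,7}:1  {3,5,6,7}:6  {3,5,7,8}:12  {4,5,6,7}:4  {4,6,7,8}:4  {5,6,7,8}:12
  |U|=5: {1,2,4,6,7}:1  {2,4,5,6,7}:5  {2,4,6,7,8}:5  {3,4,5,6,7}:10  {3,5,6,7,8}:30  {4,5,6,7,8}:20
  |U|=6: {0,1,2,4,6,7}:1  {1,2,4,5,6,7}:6  {1,2,4,6,7,8}:6  {2,3,4,5,6,7}:15  {2,4,5,6,7,8}:30  {3,4,5,6,7,8}:60
  |U|=7: {0,1,2,4,5,6,7}:7  {0,1,2,4,6,7,8}:7  {1,2,3,4,5,6,7}:21  {1,2,4,5,6,7,8}:42  {2,3,4,5,6,7,8}:105
  start at 0(i): 168
  start at 3(c): 56
  start at 8(e): 28
sum over floor = 252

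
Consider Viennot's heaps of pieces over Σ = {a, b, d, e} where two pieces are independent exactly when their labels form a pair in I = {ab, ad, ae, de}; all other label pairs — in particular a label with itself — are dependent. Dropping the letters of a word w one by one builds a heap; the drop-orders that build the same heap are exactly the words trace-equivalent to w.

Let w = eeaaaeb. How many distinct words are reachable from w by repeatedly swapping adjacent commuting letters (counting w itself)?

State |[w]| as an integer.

35

#0=e has no predecessor
#1=e depends on [0:e]
#2=a has no predecessor
#3=a depends on [2:a]
#4=a depends on [3:a]
#5=e depends on [1:e]
#6=b depends on [5:e]
sources: [0:e, 2:a]
N(rest) = Σ N(rest − s) over sources s of rest; N(one piece) = 1:
  size 1 → [4]=1  [6]=1
  size 2 → [3,4]=1  [4,6]=2  [5,6]=1
  size 3 → [1,5,6]=1  [2,3,4]=1  [3,4,6]=3  [4,5,6]=3
  size 4 → [0,1,5,6]=1  [1,4,5,6]=4  [2,3,4,6]=4  [3,4,5,6]=6
  size 5 → [0,1,4,5,6]=5  [1,3,4,5,6]=10  [2,3,4,5,6]=10
  first=0(e) contributes 20
  first=2(a) contributes 15
|[w]| = 35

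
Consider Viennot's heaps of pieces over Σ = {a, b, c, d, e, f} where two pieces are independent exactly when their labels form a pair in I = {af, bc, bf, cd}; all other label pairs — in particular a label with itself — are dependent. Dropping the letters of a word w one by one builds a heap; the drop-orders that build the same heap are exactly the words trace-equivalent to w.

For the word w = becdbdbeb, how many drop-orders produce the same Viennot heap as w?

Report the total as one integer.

5

drop 0:b onto floor
drop 1:e onto {0:b}
drop 2:c onto {1:e}
drop 3:d onto {1:e}
drop 4:b onto {3:d}
drop 5:d onto {4:b}
drop 6:b onto {5:d}
drop 7:e onto {2:c, 6:b}
drop 8:b onto {7:e}
ground layer = {0:b}
drop-orders for the pieces not yet dropped (sum over which currently-grounded one goes next):
  1 to go: {8} 1
  2 to go: {7,8} 1
  3 to go: {2,7,8} 1  {6,7,8} 1
  4 to go: {2,6,7,8} 2  {5,6,7,8} 1
  5 to go: {2,5,6,7,8} 3  {4,5,6,7,8} 1
  6 to go: {2,4,5,6,7,8} 4  {3,4,5,6,7,8} 1
  7 to go: {2,3,4,5,6,7,8} 5
  if 0:b drops first: 5 orders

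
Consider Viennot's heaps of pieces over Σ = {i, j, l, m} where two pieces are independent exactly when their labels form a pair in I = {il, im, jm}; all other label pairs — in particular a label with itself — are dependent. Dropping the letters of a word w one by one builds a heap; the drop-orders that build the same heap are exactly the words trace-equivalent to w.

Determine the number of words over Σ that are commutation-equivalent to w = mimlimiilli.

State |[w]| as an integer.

#0=m has no predecessor
#1=i has no predecessor
#2=m depends on [0:m]
#3=l depends on [2:m]
#4=i depends on [1:i]
#5=m depends on [3:l]
#6=i depends on [4:i]
#7=i depends on [6:i]
#8=l depends on [5:m]
#9=l depends on [8:l]
#10=i depends on [7:i]
sources: [0:m, 1:i]
N(rest) = Σ N(rest − s) over sources s of rest; N(one piece) = 1:
  size 1 → [9]=1  [10]=1
  size 2 → [7,10]=1  [8,9]=1  [9,10]=2
  size 3 → [5,8,9]=1  [6,7,10]=1  [7,9,10]=3  [8,9,10]=3
  size 4 → [3,5,8,9]=1  [4,6,7,10]=1  [5,8,9,10]=4  [6,7,9,10]=4  [7,8,9,10]=6
  size 5 → [1,4,6,7,10]=1  [2,3,5,8,9]=1  [3,5,8,9,10]=5  [4,6,7,9,10]=5  [5,7,8,9,10]=10  [6,7,8,9,10]=10
  size 6 → [0,2,3,5,8,9]=1  [1,4,6,7,9,10]=6  [2,3,5,8,9,10]=6  [3,5,7,8,9,10]=15  [4,6,7,8,9,10]=15  [5,6,7,8,9,10]=20
  size 7 → [0,2,3,5,8,9,10]=7  [1,4,6,7,8,9,10]=21  [2,3,5,7,8,9,10]=21  [3,5,6,7,8,9,10]=35  [4,5,6,7,8,9,10]=35
  size 8 → [0,2,3,5,7,8,9,10]=28  [1,4,5,6,7,8,9,10]=56  [2,3,5,6,7,8,9,10]=56  [3,4,5,6,7,8,9,10]=70
  size 9 → [0,2,3,5,6,7,8,9,10]=84  [1,3,4,5,6,7,8,9,10]=126  [2,3,4,5,6,7,8,9,10]=126
  first=0(m) contributes 252
  first=1(i) contributes 210
|[w]| = 462

462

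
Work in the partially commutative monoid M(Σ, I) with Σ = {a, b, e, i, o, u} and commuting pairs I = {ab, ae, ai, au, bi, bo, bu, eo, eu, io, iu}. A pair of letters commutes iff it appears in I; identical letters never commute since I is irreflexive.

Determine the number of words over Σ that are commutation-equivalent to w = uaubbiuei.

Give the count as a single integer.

1512

#0=u has no predecessor
#1=a has no predecessor
#2=u depends on [0:u]
#3=b has no predecessor
#4=b depends on [3:b]
#5=i has no predecessor
#6=u depends on [2:u]
#7=e depends on [4:b, 5:i]
#8=i depends on [7:e]
sources: [0:u, 1:a, 3:b, 5:i]
N(rest) = Σ N(rest − s) over sources s of rest; N(one piece) = 1:
  size 1 → [1]=1  [6]=1  [8]=1
  size 2 → [1,6]=2  [1,8]=2  [2,6]=1  [6,8]=2  [7,8]=1
  size 3 → [0,2,6]=1  [1,2,6]=3  [1,6,8]=6  [1,7,8]=3  [2,6,8]=3  [4,7,8]=1  [5,7,8]=1  [6,7,8]=3
  size 4 → [0,1,2,6]=4  [0,2,6,8]=4  [1,2,6,8]=12  [1,4,7,8]=4  [1,5,7,8]=4  [1,6,7,8]=12  [2,6,7,8]=6  [3,4,7,8]=1  [4,5,7,8]=2  [4,6,7,8]=4  [5,6,7,8]=4
  size 5 → [0,1,2,6,8]=20  [0,2,6,7,8]=10  [1,2,6,7,8]=30  [1,3,4,7,8]=5  [1,4,5,7,8]=10  [1,4,6,7,8]=20  [1,5,6,7,8]=20  [2,4,6,7,8]=10  [2,5,6,7,8]=10  [3,4,5,7,8]=3  [3,4,6,7,8]=5  [4,5,6,7,8]=10
  size 6 → [0,1,2,6,7,8]=60  [0,2,4,6,7,8]=20  [0,2,5,6,7,8]=20  [1,2,4,6,7,8]=60  [1,2,5,6,7,8]=60  [1,3,4,5,7,8]=18  [1,3,4,6,7,8]=30  [1,4,5,6,7,8]=60  [2,3,4,6,7,8]=15  [2,4,5,6,7,8]=30  [3,4,5,6,7,8]=18
  size 7 → [0,1,2,4,6,7,8]=140  [0,1,2,5,6,7,8]=140  [0,2,3,4,6,7,8]=35  [0,2,4,5,6,7,8]=70  [1,2,3,4,6,7,8]=105  [1,2,4,5,6,7,8]=210  [1,3,4,5,6,7,8]=126  [2,3,4,5,6,7,8]=63
  first=0(u) contributes 504
  first=1(a) contributes 168
  first=3(b) contributes 560
  first=5(i) contributes 280
|[w]| = 1512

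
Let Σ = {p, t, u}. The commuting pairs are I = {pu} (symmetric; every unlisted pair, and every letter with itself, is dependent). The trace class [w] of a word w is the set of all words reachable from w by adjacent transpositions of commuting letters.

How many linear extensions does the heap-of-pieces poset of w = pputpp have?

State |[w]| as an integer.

piece 0:p — minimal
piece 1:p rests on {0:p}
piece 2:u — minimal
piece 3:t rests on {1:p, 2:u}
piece 4:p rests on {3:t}
piece 5:p rests on {4:p}
minimal pieces: {0:p, 2:u}
ways to finish when only these pieces remain (= sum over removing one remaining piece with nothing left below it):
  1 left: {5}→1
  2 left: {4,5}→1
  3 left: {3,4,5}→1
  4 left: {1,3,4,5}→1  {2,3,4,5}→1
  placing 0:p first → 2 extensions
  placing 2:u first → 1 extensions
total linear extensions = 3

3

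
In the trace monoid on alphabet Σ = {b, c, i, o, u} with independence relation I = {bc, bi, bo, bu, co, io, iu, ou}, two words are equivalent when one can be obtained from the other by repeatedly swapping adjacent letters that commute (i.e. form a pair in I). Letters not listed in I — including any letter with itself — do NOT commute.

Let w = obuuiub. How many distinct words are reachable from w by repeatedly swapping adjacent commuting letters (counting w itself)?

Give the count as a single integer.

drop 0:o onto floor
drop 1:b onto floor
drop 2:u onto floor
drop 3:u onto {2:u}
drop 4:i onto floor
drop 5:u onto {3:u}
drop 6:b onto {1:b}
ground layer = {0:o, 1:b, 2:u, 4:i}
drop-orders for the pieces not yet dropped (sum over which currently-grounded one goes next):
  1 to go: {0} 1  {4} 1  {5} 1  {6} 1
  2 to go: {0,4} 2  {0,5} 2  {0,6} 2  {1,6} 1  {3,5} 1  {4,5} 2  {4,6} 2  {5,6} 2
  3 to go: {0,1,6} 3  {0,3,5} 3  {0,4,5} 6  {0,4,6} 6  {0,5,6} 6  {1,4,6} 3  {1,5,6} 3  {2,3,5} 1  {3,4,5} 3  {3,5,6} 3  {4,5,6} 6
  4 to go: {0,1,4,6} 12  {0,1,5,6} 12  {0,2,3,5} 4  {0,3,4,5} 12  {0,3,5,6} 12  {0,4,5,6} 24  {1,3,5,6} 6  {1,4,5,6} 12  {2,3,4,5} 4  {2,3,5,6} 4  {3,4,5,6} 12
  5 to go: {0,1,3,5,6} 30  {0,1,4,5,6} 60  {0,2,3,4,5} 20  {0,2,3,5,6} 20  {0,3,4,5,6} 60  {1,2,3,5,6} 10  {1,3,4,5,6} 30  {2,3,4,5,6} 20
  if 0:o drops first: 60 orders
  if 1:b drops first: 120 orders
  if 2:u drops first: 180 orders
  if 4:i drops first: 60 orders
heap linearizations: 420

420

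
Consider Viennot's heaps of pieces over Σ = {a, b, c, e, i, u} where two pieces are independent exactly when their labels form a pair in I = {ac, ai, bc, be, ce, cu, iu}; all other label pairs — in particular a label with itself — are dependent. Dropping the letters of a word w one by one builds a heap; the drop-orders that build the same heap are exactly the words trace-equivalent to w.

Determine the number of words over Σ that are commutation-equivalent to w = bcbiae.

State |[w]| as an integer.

#0=b has no predecessor
#1=c has no predecessor
#2=b depends on [0:b]
#3=i depends on [1:c, 2:b]
#4=a depends on [2:b]
#5=e depends on [3:i, 4:a]
sources: [0:b, 1:c]
N(rest) = Σ N(rest − s) over sources s of rest; N(one piece) = 1:
  size 1 → [5]=1
  size 2 → [3,5]=1  [4,5]=1
  size 3 → [1,3,5]=1  [3,4,5]=2
  size 4 → [1,3,4,5]=3  [2,3,4,5]=2
  first=0(b) contributes 5
  first=1(c) contributes 2
|[w]| = 7

7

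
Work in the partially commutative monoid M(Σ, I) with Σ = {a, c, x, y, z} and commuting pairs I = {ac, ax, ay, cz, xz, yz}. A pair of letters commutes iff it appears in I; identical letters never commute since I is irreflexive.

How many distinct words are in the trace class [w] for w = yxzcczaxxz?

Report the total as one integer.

drop 0:y onto floor
drop 1:x onto {0:y}
drop 2:z onto floor
drop 3:c onto {1:x}
drop 4:c onto {3:c}
drop 5:z onto {2:z}
drop 6:a onto {5:z}
drop 7:x onto {4:c}
drop 8:x onto {7:x}
drop 9:z onto {6:a}
ground layer = {0:y, 2:z}
drop-orders for the pieces not yet dropped (sum over which currently-grounded one goes next):
  1 to go: {8} 1  {9} 1
  2 to go: {6,9} 1  {7,8} 1  {8,9} 2
  3 to go: {4,7,8} 1  {5,6,9} 1  {6,8,9} 3  {7,8,9} 3
  4 to go: {2,5,6,9} 1  {3,4,7,8} 1  {4,7,8,9} 4  {5,6,8,9} 4  {6,7,8,9} 6
  5 to go: {1,3,4,7,8} 1  {2,5,6,8,9} 5  {3,4,7,8,9} 5  {4,6,7,8,9} 10  {5,6,7,8,9} 10
  6 to go: {0,1,3,4,7,8} 1  {1,3,4,7,8,9} 6  {2,5,6,7,8,9} 15  {3,4,6,7,8,9} 15  {4,5,6,7,8,9} 20
  7 to go: {0,1,3,4,7,8,9} 7  {1,3,4,6,7,8,9} 21  {2,4,5,6,7,8,9} 35  {3,4,5,6,7,8,9} 35
  8 to go: {0,1,3,4,6,7,8,9} 28  {1,3,4,5,6,7,8,9} 56  {2,3,4,5,6,7,8,9} 70
  if 0:y drops first: 126 orders
  if 2:z drops first: 84 orders
heap linearizations: 210

210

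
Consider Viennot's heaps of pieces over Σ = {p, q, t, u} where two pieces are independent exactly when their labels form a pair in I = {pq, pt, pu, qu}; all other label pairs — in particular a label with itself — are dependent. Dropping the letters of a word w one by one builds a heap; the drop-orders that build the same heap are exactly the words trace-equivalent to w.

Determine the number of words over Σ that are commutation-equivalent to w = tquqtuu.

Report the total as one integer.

#0=t has no predecessor
#1=q depends on [0:t]
#2=u depends on [0:t]
#3=q depends on [1:q]
#4=t depends on [2:u, 3:q]
#5=u depends on [4:t]
#6=u depends on [5:u]
sources: [0:t]
N(rest) = Σ N(rest − s) over sources s of rest; N(one piece) = 1:
  size 1 → [6]=1
  size 2 → [5,6]=1
  size 3 → [4,5,6]=1
  size 4 → [2,4,5,6]=1  [3,4,5,6]=1
  size 5 → [1,3,4,5,6]=1  [2,3,4,5,6]=2
  first=0(t) contributes 3

3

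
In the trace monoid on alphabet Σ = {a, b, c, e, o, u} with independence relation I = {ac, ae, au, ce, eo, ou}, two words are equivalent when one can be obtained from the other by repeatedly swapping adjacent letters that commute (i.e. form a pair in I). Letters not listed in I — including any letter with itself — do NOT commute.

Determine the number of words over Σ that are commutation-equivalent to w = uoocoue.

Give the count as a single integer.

drop 0:u onto floor
drop 1:o onto floor
drop 2:o onto {1:o}
drop 3:c onto {0:u, 2:o}
drop 4:o onto {3:c}
drop 5:u onto {3:c}
drop 6:e onto {5:u}
ground layer = {0:u, 1:o}
drop-orders for the pieces not yet dropped (sum over which currently-grounded one goes next):
  1 to go: {4} 1  {6} 1
  2 to go: {4,6} 2  {5,6} 1
  3 to go: {4,5,6} 3
  4 to go: {3,4,5,6} 3
  5 to go: {0,3,4,5,6} 3  {2,3,4,5,6} 3
  if 0:u drops first: 3 orders
  if 1:o drops first: 6 orders
heap linearizations: 9

9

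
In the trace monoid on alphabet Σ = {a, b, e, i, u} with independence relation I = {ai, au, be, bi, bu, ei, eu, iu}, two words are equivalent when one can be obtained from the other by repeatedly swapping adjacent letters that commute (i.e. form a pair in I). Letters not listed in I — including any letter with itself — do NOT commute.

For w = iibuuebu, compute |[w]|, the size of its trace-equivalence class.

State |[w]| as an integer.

0(i) covers ∅
1(i) covers 0:i
2(b) covers ∅
3(u) covers ∅
4(u) covers 3:u
5(e) covers ∅
6(b) covers 2:b
7(u) covers 4:u
floor of heap: 0:i, 2:b, 3:u, 5:e
completions by unplaced set U, small U first (add the entries for U minus each lowest piece of U):
  |U|=1: {1}:1  {5}:1  {6}:1  {7}:1
  |U|=2: {0,1}:1  {1,5}:2  {1,6}:2  {1,7}:2  {2,6}:1  {4,7}:1  {5,6}:2  {5,7}:2  {6,7}:2
  |U|=3: {0,1,5}:3  {0,1,6}:3  {0,1,7}:3  {1,2,6}:3  {1,4,7}:3  {1,5,6}:6  {1,5,7}:6  {1,6,7}:6  {2,5,6}:3  {2,6,7}:3  {3,4,7}:1  {4,5,7}:3  {4,6,7}:3  {5,6,7}:6
  |U|=4: {0,1,2,6}:6  {0,1,4,7}:6  {0,1,5,6}:12  {0,1,5,7}:12  {0,1,6,7}:12  {1,2,5,6}:12  {1,2,6,7}:12  {1,3,4,7}:4  {1,4,5,7}:12  {1,4,6,7}:12  {1,5,6,7}:24  {2,4,6,7}:6  {2,5,6,7}:12  {3,4,5,7}:4  {3,4,6,7}:4  {4,5,6,7}:12
  |U|=5: {0,1,2,5,6}:30  {0,1,2,6,7}:30  {0,1,3,4,7}:10  {0,1,4,5,7}:30  {0,1,4,6,7}:30  {0,1,5,6,7}:60  {1,2,4,6,7}:30  {1,2,5,6,7}:60  {1,3,4,5,7}:20  {1,3,4,6,7}:20  {1,4,5,6,7}:60  {2,3,4,6,7}:10  {2,4,5,6,7}:30  {3,4,5,6,7}:20
  |U|=6: {0,1,2,4,6,7}:90  {0,1,2,5,6,7}:180  {0,1,3,4,5,7}:60  {0,1,3,4,6,7}:60  {0,1,4,5,6,7}:180  {1,2,3,4,6,7}:60  {1,2,4,5,6,7}:180  {1,3,4,5,6,7}:120  {2,3,4,5,6,7}:60
  start at 0(i): 420
  start at 2(b): 420
  start at 3(u): 630
  start at 5(e): 210
sum over floor = 1680

1680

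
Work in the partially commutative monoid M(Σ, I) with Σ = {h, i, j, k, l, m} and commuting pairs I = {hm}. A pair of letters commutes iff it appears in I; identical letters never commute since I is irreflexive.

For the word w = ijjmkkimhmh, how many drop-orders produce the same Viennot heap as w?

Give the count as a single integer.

6

piece 0:i — minimal
piece 1:j rests on {0:i}
piece 2:j rests on {1:j}
piece 3:m rests on {2:j}
piece 4:k rests on {3:m}
piece 5:k rests on {4:k}
piece 6:i rests on {5:k}
piece 7:m rests on {6:i}
piece 8:h rests on {6:i}
piece 9:m rests on {7:m}
piece 10:h rests on {8:h}
minimal pieces: {0:i}
ways to finish when only these pieces remain (= sum over removing one remaining piece with nothing left below it):
  1 left: {9}→1  {10}→1
  2 left: {7,9}→1  {8,10}→1  {9,10}→2
  3 left: {7,9,10}→3  {8,9,10}→3
  4 left: {7,8,9,10}→6
  5 left: {6,7,8,9,10}→6
  6 left: {5,6,7,8,9,10}→6
  7 left: {4,5,6,7,8,9,10}→6
  8 left: {3,4,5,6,7,8,9,10}→6
  9 left: {2,3,4,5,6,7,8,9,10}→6
  placing 0:i first → 6 extensions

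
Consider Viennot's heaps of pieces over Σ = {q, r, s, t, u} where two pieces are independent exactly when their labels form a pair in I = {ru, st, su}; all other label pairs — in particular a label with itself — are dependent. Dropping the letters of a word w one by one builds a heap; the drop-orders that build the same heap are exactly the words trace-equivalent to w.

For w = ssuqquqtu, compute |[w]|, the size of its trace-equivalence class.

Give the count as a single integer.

drop 0:s onto floor
drop 1:s onto {0:s}
drop 2:u onto floor
drop 3:q onto {1:s, 2:u}
drop 4:q onto {3:q}
drop 5:u onto {4:q}
drop 6:q onto {5:u}
drop 7:t onto {6:q}
drop 8:u onto {7:t}
ground layer = {0:s, 2:u}
drop-orders for the pieces not yet dropped (sum over which currently-grounded one goes next):
  1 to go: {8} 1
  2 to go: {7,8} 1
  3 to go: {6,7,8} 1
  4 to go: {5,6,7,8} 1
  5 to go: {4,5,6,7,8} 1
  6 to go: {3,4,5,6,7,8} 1
  7 to go: {1,3,4,5,6,7,8} 1  {2,3,4,5,6,7,8} 1
  if 0:s drops first: 2 orders
  if 2:u drops first: 1 orders
heap linearizations: 3

3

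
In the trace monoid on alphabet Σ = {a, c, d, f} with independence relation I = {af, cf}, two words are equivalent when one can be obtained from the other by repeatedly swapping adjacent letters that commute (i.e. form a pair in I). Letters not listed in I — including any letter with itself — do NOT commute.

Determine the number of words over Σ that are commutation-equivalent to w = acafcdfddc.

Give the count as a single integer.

5

drop 0:a onto floor
drop 1:c onto {0:a}
drop 2:a onto {1:c}
drop 3:f onto floor
drop 4:c onto {2:a}
drop 5:d onto {3:f, 4:c}
drop 6:f onto {5:d}
drop 7:d onto {6:f}
drop 8:d onto {7:d}
drop 9:c onto {8:d}
ground layer = {0:a, 3:f}
drop-orders for the pieces not yet dropped (sum over which currently-grounded one goes next):
  1 to go: {9} 1
  2 to go: {8,9} 1
  3 to go: {7,8,9} 1
  4 to go: {6,7,8,9} 1
  5 to go: {5,6,7,8,9} 1
  6 to go: {3,5,6,7,8,9} 1  {4,5,6,7,8,9} 1
  7 to go: {2,4,5,6,7,8,9} 1  {3,4,5,6,7,8,9} 2
  8 to go: {1,2,4,5,6,7,8,9} 1  {2,3,4,5,6,7,8,9} 3
  if 0:a drops first: 4 orders
  if 3:f drops first: 1 orders
heap linearizations: 5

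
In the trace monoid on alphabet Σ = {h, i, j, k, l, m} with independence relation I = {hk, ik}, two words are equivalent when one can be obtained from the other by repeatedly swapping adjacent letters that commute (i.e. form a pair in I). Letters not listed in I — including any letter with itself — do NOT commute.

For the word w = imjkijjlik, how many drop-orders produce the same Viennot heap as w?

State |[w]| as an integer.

piece 0:i — minimal
piece 1:m rests on {0:i}
piece 2:j rests on {1:m}
piece 3:k rests on {2:j}
piece 4:i rests on {2:j}
piece 5:j rests on {3:k, 4:i}
piece 6:j rests on {5:j}
piece 7:l rests on {6:j}
piece 8:i rests on {7:l}
piece 9:k rests on {7:l}
minimal pieces: {0:i}
ways to finish when only these pieces remain (= sum over removing one remaining piece with nothing left below it):
  1 left: {8}→1  {9}→1
  2 left: {8,9}→2
  3 left: {7,8,9}→2
  4 left: {6,7,8,9}→2
  5 left: {5,6,7,8,9}→2
  6 left: {3,5,6,7,8,9}→2  {4,5,6,7,8,9}→2
  7 left: {3,4,5,6,7,8,9}→4
  8 left: {2,3,4,5,6,7,8,9}→4
  placing 0:i first → 4 extensions

4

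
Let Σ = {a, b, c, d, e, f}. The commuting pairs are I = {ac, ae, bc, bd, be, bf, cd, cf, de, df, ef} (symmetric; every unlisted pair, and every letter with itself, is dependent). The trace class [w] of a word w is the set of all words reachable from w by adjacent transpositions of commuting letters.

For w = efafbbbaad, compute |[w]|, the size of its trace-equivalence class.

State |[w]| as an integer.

40

drop 0:e onto floor
drop 1:f onto floor
drop 2:a onto {1:f}
drop 3:f onto {2:a}
drop 4:b onto {2:a}
drop 5:b onto {4:b}
drop 6:b onto {5:b}
drop 7:a onto {3:f, 6:b}
drop 8:a onto {7:a}
drop 9:d onto {8:a}
ground layer = {0:e, 1:f}
drop-orders for the pieces not yet dropped (sum over which currently-grounded one goes next):
  1 to go: {0} 1  {9} 1
  2 to go: {0,9} 2  {8,9} 1
  3 to go: {0,8,9} 3  {7,8,9} 1
  4 to go: {0,7,8,9} 4  {3,7,8,9} 1  {6,7,8,9} 1
  5 to go: {0,3,7,8,9} 5  {0,6,7,8,9} 5  {3,6,7,8,9} 2  {5,6,7,8,9} 1
  6 to go: {0,3,6,7,8,9} 12  {0,5,6,7,8,9} 6  {3,5,6,7,8,9} 3  {4,5,6,7,8,9} 1
  7 to go: {0,3,5,6,7,8,9} 21  {0,4,5,6,7,8,9} 7  {3,4,5,6,7,8,9} 4
  8 to go: {0,3,4,5,6,7,8,9} 32  {2,3,4,5,6,7,8,9} 4
  if 0:e drops first: 4 orders
  if 1:f drops first: 36 orders
heap linearizations: 40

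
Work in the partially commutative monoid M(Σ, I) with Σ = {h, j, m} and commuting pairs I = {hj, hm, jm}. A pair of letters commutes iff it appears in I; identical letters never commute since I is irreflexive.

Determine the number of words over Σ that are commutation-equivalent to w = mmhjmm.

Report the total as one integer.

drop 0:m onto floor
drop 1:m onto {0:m}
drop 2:h onto floor
drop 3:j onto floor
drop 4:m onto {1:m}
drop 5:m onto {4:m}
ground layer = {0:m, 2:h, 3:j}
drop-orders for the pieces not yet dropped (sum over which currently-grounded one goes next):
  1 to go: {2} 1  {3} 1  {5} 1
  2 to go: {2,3} 2  {2,5} 2  {3,5} 2  {4,5} 1
  3 to go: {1,4,5} 1  {2,3,5} 6  {2,4,5} 3  {3,4,5} 3
  4 to go: {0,1,4,5} 1  {1,2,4,5} 4  {1,3,4,5} 4  {2,3,4,5} 12
  if 0:m drops first: 20 orders
  if 2:h drops first: 5 orders
  if 3:j drops first: 5 orders
heap linearizations: 30

30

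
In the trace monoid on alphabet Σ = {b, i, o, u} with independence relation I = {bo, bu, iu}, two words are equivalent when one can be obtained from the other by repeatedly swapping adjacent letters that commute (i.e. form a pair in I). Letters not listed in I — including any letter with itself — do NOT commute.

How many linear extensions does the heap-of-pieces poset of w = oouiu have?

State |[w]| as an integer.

3

drop 0:o onto floor
drop 1:o onto {0:o}
drop 2:u onto {1:o}
drop 3:i onto {1:o}
drop 4:u onto {2:u}
ground layer = {0:o}
drop-orders for the pieces not yet dropped (sum over which currently-grounded one goes next):
  1 to go: {3} 1  {4} 1
  2 to go: {2,4} 1  {3,4} 2
  3 to go: {2,3,4} 3
  if 0:o drops first: 3 orders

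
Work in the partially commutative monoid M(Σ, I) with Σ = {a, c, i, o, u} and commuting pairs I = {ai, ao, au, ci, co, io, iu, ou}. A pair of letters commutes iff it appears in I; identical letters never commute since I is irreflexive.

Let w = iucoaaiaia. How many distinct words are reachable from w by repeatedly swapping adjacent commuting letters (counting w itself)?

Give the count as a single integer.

0(i) covers ∅
1(u) covers ∅
2(c) covers 1:u
3(o) covers ∅
4(a) covers 2:c
5(a) covers 4:a
6(i) covers 0:i
7(a) covers 5:a
8(i) covers 6:i
9(a) covers 7:a
floor of heap: 0:i, 1:u, 3:o
completions by unplaced set U, small U first (add the entries for U minus each lowest piece of U):
  |U|=1: {3}:1  {8}:1  {9}:1
  |U|=2: {3,8}:2  {3,9}:2  {6,8}:1  {7,9}:1  {8,9}:2
  |U|=3: {0,6,8}:1  {3,6,8}:3  {3,7,9}:3  {3,8,9}:6  {5,7,9}:1  {6,8,9}:3  {7,8,9}:3
  |U|=4: {0,3,6,8}:4  {0,6,8,9}:4  {3,5,7,9}:4  {3,6,8,9}:12  {3,7,8,9}:12  {4,5,7,9}:1  {5,7,8,9}:4  {6,7,8,9}:6
  |U|=5: {0,3,6,8,9}:20  {0,6,7,8,9}:10  {2,4,5,7,9}:1  {3,4,5,7,9}:5  {3,5,7,8,9}:20  {3,6,7,8,9}:30  {4,5,7,8,9}:5  {5,6,7,8,9}:10
  |U|=6: {0,3,6,7,8,9}:60  {0,5,6,7,8,9}:20  {1,2,4,5,7,9}:1  {2,3,4,5,7,9}:6  {2,4,5,7,8,9}:6  {3,4,5,7,8,9}:30  {3,5,6,7,8,9}:60  {4,5,6,7,8,9}:15
  |U|=7: {0,3,5,6,7,8,9}:140  {0,4,5,6,7,8,9}:35  {1,2,3,4,5,7,9}:7  {1,2,4,5,7,8,9}:7  {2,3,4,5,7,8,9}:42  {2,4,5,6,7,8,9}:21  {3,4,5,6,7,8,9}:105
  |U|=8: {0,2,4,5,6,7,8,9}:56  {0,3,4,5,6,7,8,9}:280  {1,2,3,4,5,7,8,9}:56  {1,2,4,5,6,7,8,9}:28  {2,3,4,5,6,7,8,9}:168
  start at 0(i): 252
  start at 1(u): 504
  start at 3(o): 84
sum over floor = 840

840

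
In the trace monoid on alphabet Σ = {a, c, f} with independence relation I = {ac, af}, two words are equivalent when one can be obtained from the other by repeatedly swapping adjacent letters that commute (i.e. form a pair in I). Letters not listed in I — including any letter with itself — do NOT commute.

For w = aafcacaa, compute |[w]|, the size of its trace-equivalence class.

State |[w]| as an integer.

56

piece 0:a — minimal
piece 1:a rests on {0:a}
piece 2:f — minimal
piece 3:c rests on {2:f}
piece 4:a rests on {1:a}
piece 5:c rests on {3:c}
piece 6:a rests on {4:a}
piece 7:a rests on {6:a}
minimal pieces: {0:a, 2:f}
ways to finish when only these pieces remain (= sum over removing one remaining piece with nothing left below it):
  1 left: {5}→1  {7}→1
  2 left: {3,5}→1  {5,7}→2  {6,7}→1
  3 left: {2,3,5}→1  {3,5,7}→3  {4,6,7}→1  {5,6,7}→3
  4 left: {1,4,6,7}→1  {2,3,5,7}→4  {3,5,6,7}→6  {4,5,6,7}→4
  5 left: {0,1,4,6,7}→1  {1,4,5,6,7}→5  {2,3,5,6,7}→10  {3,4,5,6,7}→10
  6 left: {0,1,4,5,6,7}→6  {1,3,4,5,6,7}→15  {2,3,4,5,6,7}→20
  placing 0:a first → 35 extensions
  placing 2:f first → 21 extensions
total linear extensions = 56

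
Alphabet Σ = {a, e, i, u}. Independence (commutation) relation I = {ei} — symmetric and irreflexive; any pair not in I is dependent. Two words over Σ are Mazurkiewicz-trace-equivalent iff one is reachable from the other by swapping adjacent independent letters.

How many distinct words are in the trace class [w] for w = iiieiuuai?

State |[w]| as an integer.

#0=i has no predecessor
#1=i depends on [0:i]
#2=i depends on [1:i]
#3=e has no predecessor
#4=i depends on [2:i]
#5=u depends on [3:e, 4:i]
#6=u depends on [5:u]
#7=a depends on [6:u]
#8=i depends on [7:a]
sources: [0:i, 3:e]
N(rest) = Σ N(rest − s) over sources s of rest; N(one piece) = 1:
  size 1 → [8]=1
  size 2 → [7,8]=1
  size 3 → [6,7,8]=1
  size 4 → [5,6,7,8]=1
  size 5 → [3,5,6,7,8]=1  [4,5,6,7,8]=1
  size 6 → [2,4,5,6,7,8]=1  [3,4,5,6,7,8]=2
  size 7 → [1,2,4,5,6,7,8]=1  [2,3,4,5,6,7,8]=3
  first=0(i) contributes 4
  first=3(e) contributes 1
|[w]| = 5

5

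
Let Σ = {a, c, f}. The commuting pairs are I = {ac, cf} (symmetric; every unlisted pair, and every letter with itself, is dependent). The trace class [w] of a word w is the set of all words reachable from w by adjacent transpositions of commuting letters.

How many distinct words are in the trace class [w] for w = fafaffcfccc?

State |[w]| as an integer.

330

0(f) covers ∅
1(a) covers 0:f
2(f) covers 1:a
3(a) covers 2:f
4(f) covers 3:a
5(f) covers 4:f
6(c) covers ∅
7(f) covers 5:f
8(c) covers 6:c
9(c) covers 8:c
10(c) covers 9:c
floor of heap: 0:f, 6:c
completions by unplaced set U, small U first (add the entries for U minus each lowest piece of U):
  |U|=1: {7}:1  {10}:1
  |U|=2: {5,7}:1  {7,10}:2  {9,10}:1
  |U|=3: {4,5,7}:1  {5,7,10}:3  {7,9,10}:3  {8,9,10}:1
  |U|=4: {3,4,5,7}:1  {4,5,7,10}:4  {5,7,9,10}:6  {6,8,9,10}:1  {7,8,9,10}:4
  |U|=5: {2,3,4,5,7}:1  {3,4,5,7,10}:5  {4,5,7,9,10}:10  {5,7,8,9,10}:10  {6,7,8,9,10}:5
  |U|=6: {1,2,3,4,5,7}:1  {2,3,4,5,7,10}:6  {3,4,5,7,9,10}:15  {4,5,7,8,9,10}:20  {5,6,7,8,9,10}:15
  |U|=7: {0,1,2,3,4,5,7}:1  {1,2,3,4,5,7,10}:7  {2,3,4,5,7,9,10}:21  {3,4,5,7,8,9,10}:35  {4,5,6,7,8,9,10}:35
  |U|=8: {0,1,2,3,4,5,7,10}:8  {1,2,3,4,5,7,9,10}:28  {2,3,4,5,7,8,9,10}:56  {3,4,5,6,7,8,9,10}:70
  |U|=9: {0,1,2,3,4,5,7,9,10}:36  {1,2,3,4,5,7,8,9,10}:84  {2,3,4,5,6,7,8,9,10}:126
  start at 0(f): 210
  start at 6(c): 120
sum over floor = 330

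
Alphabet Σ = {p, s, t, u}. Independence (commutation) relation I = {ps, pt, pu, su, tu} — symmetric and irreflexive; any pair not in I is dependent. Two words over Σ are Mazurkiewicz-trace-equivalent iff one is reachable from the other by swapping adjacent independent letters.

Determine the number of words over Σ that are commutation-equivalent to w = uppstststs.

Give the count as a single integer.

360

drop 0:u onto floor
drop 1:p onto floor
drop 2:p onto {1:p}
drop 3:s onto floor
drop 4:t onto {3:s}
drop 5:s onto {4:t}
drop 6:t onto {5:s}
drop 7:s onto {6:t}
drop 8:t onto {7:s}
drop 9:s onto {8:t}
ground layer = {0:u, 1:p, 3:s}
drop-orders for the pieces not yet dropped (sum over which currently-grounded one goes next):
  1 to go: {0} 1  {2} 1  {9} 1
  2 to go: {0,2} 2  {0,9} 2  {1,2} 1  {2,9} 2  {8,9} 1
  3 to go: {0,1,2} 3  {0,2,9} 6  {0,8,9} 3  {1,2,9} 3  {2,8,9} 3  {7,8,9} 1
  4 to go: {0,1,2,9} 12  {0,2,8,9} 12  {0,7,8,9} 4  {1,2,8,9} 6  {2,7,8,9} 4  {6,7,8,9} 1
  5 to go: {0,1,2,8,9} 30  {0,2,7,8,9} 20  {0,6,7,8,9} 5  {1,2,7,8,9} 10  {2,6,7,8,9} 5  {5,6,7,8,9} 1
  6 to go: {0,1,2,7,8,9} 60  {0,2,6,7,8,9} 30  {0,5,6,7,8,9} 6  {1,2,6,7,8,9} 15  {2,5,6,7,8,9} 6  {4,5,6,7,8,9} 1
  7 to go: {0,1,2,6,7,8,9} 105  {0,2,5,6,7,8,9} 42  {0,4,5,6,7,8,9} 7  {1,2,5,6,7,8,9} 21  {2,4,5,6,7,8,9} 7  {3,4,5,6,7,8,9} 1
  8 to go: {0,1,2,5,6,7,8,9} 168  {0,2,4,5,6,7,8,9} 56  {0,3,4,5,6,7,8,9} 8  {1,2,4,5,6,7,8,9} 28  {2,3,4,5,6,7,8,9} 8
  if 0:u drops first: 36 orders
  if 1:p drops first: 72 orders
  if 3:s drops first: 252 orders
heap linearizations: 360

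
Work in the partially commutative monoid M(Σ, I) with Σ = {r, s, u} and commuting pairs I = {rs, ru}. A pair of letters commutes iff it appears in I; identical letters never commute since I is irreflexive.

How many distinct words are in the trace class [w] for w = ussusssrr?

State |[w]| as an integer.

#0=u has no predecessor
#1=s depends on [0:u]
#2=s depends on [1:s]
#3=u depends on [2:s]
#4=s depends on [3:u]
#5=s depends on [4:s]
#6=s depends on [5:s]
#7=r has no predecessor
#8=r depends on [7:r]
sources: [0:u, 7:r]
N(rest) = Σ N(rest − s) over sources s of rest; N(one piece) = 1:
  size 1 → [6]=1  [8]=1
  size 2 → [5,6]=1  [6,8]=2  [7,8]=1
  size 3 → [4,5,6]=1  [5,6,8]=3  [6,7,8]=3
  size 4 → [3,4,5,6]=1  [4,5,6,8]=4  [5,6,7,8]=6
  size 5 → [2,3,4,5,6]=1  [3,4,5,6,8]=5  [4,5,6,7,8]=10
  size 6 → [1,2,3,4,5,6]=1  [2,3,4,5,6,8]=6  [3,4,5,6,7,8]=15
  size 7 → [0,1,2,3,4,5,6]=1  [1,2,3,4,5,6,8]=7  [2,3,4,5,6,7,8]=21
  first=0(u) contributes 28
  first=7(r) contributes 8
|[w]| = 36

36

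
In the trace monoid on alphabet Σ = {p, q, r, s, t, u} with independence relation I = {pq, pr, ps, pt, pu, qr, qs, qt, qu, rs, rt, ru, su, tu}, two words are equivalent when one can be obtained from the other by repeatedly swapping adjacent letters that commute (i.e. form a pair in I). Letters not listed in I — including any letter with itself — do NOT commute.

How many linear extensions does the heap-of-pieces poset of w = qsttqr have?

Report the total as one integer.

60

#0=q has no predecessor
#1=s has no predecessor
#2=t depends on [1:s]
#3=t depends on [2:t]
#4=q depends on [0:q]
#5=r has no predecessor
sources: [0:q, 1:s, 5:r]
N(rest) = Σ N(rest − s) over sources s of rest; N(one piece) = 1:
  size 1 → [3]=1  [4]=1  [5]=1
  size 2 → [0,4]=1  [2,3]=1  [3,4]=2  [3,5]=2  [4,5]=2
  size 3 → [0,3,4]=3  [0,4,5]=3  [1,2,3]=1  [2,3,4]=3  [2,3,5]=3  [3,4,5]=6
  size 4 → [0,2,3,4]=6  [0,3,4,5]=12  [1,2,3,4]=4  [1,2,3,5]=4  [2,3,4,5]=12
  first=0(q) contributes 20
  first=1(s) contributes 30
  first=5(r) contributes 10
|[w]| = 60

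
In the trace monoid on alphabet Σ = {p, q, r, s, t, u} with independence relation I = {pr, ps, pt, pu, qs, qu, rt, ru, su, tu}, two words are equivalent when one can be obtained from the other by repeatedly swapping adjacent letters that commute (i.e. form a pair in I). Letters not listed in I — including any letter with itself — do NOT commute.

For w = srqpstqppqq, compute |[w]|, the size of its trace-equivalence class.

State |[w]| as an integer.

#0=s has no predecessor
#1=r depends on [0:s]
#2=q depends on [1:r]
#3=p depends on [2:q]
#4=s depends on [1:r]
#5=t depends on [2:q, 4:s]
#6=q depends on [3:p, 5:t]
#7=p depends on [6:q]
#8=p depends on [7:p]
#9=q depends on [8:p]
#10=q depends on [9:q]
sources: [0:s]
N(rest) = Σ N(rest − s) over sources s of rest; N(one piece) = 1:
  size 1 → [10]=1
  size 2 → [9,10]=1
  size 3 → [8,9,10]=1
  size 4 → [7,8,9,10]=1
  size 5 → [6,7,8,9,10]=1
  size 6 → [3,6,7,8,9,10]=1  [5,6,7,8,9,10]=1
  size 7 → [3,5,6,7,8,9,10]=2  [4,5,6,7,8,9,10]=1
  size 8 → [2,3,5,6,7,8,9,10]=2  [3,4,5,6,7,8,9,10]=3
  size 9 → [2,3,4,5,6,7,8,9,10]=5
  first=0(s) contributes 5

5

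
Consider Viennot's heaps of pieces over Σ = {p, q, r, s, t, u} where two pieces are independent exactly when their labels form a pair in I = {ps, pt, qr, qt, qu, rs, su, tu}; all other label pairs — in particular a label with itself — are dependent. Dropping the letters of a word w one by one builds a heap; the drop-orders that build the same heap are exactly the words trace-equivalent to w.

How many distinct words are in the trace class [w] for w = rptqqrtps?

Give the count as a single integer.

41

drop 0:r onto floor
drop 1:p onto {0:r}
drop 2:t onto {0:r}
drop 3:q onto {1:p}
drop 4:q onto {3:q}
drop 5:r onto {1:p, 2:t}
drop 6:t onto {5:r}
drop 7:p onto {4:q, 5:r}
drop 8:s onto {4:q, 6:t}
ground layer = {0:r}
drop-orders for the pieces not yet dropped (sum over which currently-grounded one goes next):
  1 to go: {7} 1  {8} 1
  2 to go: {6,8} 1  {7,8} 2
  3 to go: {4,7,8} 2  {6,7,8} 3
  4 to go: {3,4,7,8} 2  {4,6,7,8} 5  {5,6,7,8} 3
  5 to go: {2,5,6,7,8} 3  {3,4,6,7,8} 7  {4,5,6,7,8} 8
  6 to go: {2,4,5,6,7,8} 11  {3,4,5,6,7,8} 15
  7 to go: {1,3,4,5,6,7,8} 15  {2,3,4,5,6,7,8} 26
  if 0:r drops first: 41 orders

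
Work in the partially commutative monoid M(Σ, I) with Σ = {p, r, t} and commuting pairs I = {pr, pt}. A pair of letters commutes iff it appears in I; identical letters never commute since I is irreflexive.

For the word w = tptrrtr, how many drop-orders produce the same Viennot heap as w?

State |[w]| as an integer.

7

0(t) covers ∅
1(p) covers ∅
2(t) covers 0:t
3(r) covers 2:t
4(r) covers 3:r
5(t) covers 4:r
6(r) covers 5:t
floor of heap: 0:t, 1:p
completions by unplaced set U, small U first (add the entries for U minus each lowest piece of U):
  |U|=1: {1}:1  {6}:1
  |U|=2: {1,6}:2  {5,6}:1
  |U|=3: {1,5,6}:3  {4,5,6}:1
  |U|=4: {1,4,5,6}:4  {3,4,5,6}:1
  |U|=5: {1,3,4,5,6}:5  {2,3,4,5,6}:1
  start at 0(t): 6
  start at 1(p): 1
sum over floor = 7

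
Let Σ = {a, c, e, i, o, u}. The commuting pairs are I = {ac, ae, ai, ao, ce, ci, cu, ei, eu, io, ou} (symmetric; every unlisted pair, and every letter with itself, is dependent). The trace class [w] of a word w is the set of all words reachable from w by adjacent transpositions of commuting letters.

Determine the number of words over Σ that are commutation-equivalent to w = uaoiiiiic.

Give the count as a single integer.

piece 0:u — minimal
piece 1:a rests on {0:u}
piece 2:o — minimal
piece 3:i rests on {0:u}
piece 4:i rests on {3:i}
piece 5:i rests on {4:i}
piece 6:i rests on {5:i}
piece 7:i rests on {6:i}
piece 8:c rests on {2:o}
minimal pieces: {0:u, 2:o}
ways to finish when only these pieces remain (= sum over removing one remaining piece with nothing left below it):
  1 left: {1}→1  {7}→1  {8}→1
  2 left: {1,7}→2  {1,8}→2  {2,8}→1  {6,7}→1  {7,8}→2
  3 left: {1,2,8}→3  {1,6,7}→3  {1,7,8}→6  {2,7,8}→3  {5,6,7}→1  {6,7,8}→3
  4 left: {1,2,7,8}→12  {1,5,6,7}→4  {1,6,7,8}→12  {2,6,7,8}→6  {4,5,6,7}→1  {5,6,7,8}→4
  5 left: {1,2,6,7,8}→30  {1,4,5,6,7}→5  {1,5,6,7,8}→20  {2,5,6,7,8}→10  {3,4,5,6,7}→1  {4,5,6,7,8}→5
  6 left: {1,2,5,6,7,8}→60  {1,3,4,5,6,7}→6  {1,4,5,6,7,8}→30  {2,4,5,6,7,8}→15  {3,4,5,6,7,8}→6
  7 left: {0,1,3,4,5,6,7}→6  {1,2,4,5,6,7,8}→105  {1,3,4,5,6,7,8}→42  {2,3,4,5,6,7,8}→21
  placing 0:u first → 168 extensions
  placing 2:o first → 48 extensions
total linear extensions = 216

216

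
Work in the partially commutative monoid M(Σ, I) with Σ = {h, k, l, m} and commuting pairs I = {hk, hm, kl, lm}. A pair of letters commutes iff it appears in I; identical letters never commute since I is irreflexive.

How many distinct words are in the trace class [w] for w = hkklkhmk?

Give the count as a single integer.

56

piece 0:h — minimal
piece 1:k — minimal
piece 2:k rests on {1:k}
piece 3:l rests on {0:h}
piece 4:k rests on {2:k}
piece 5:h rests on {3:l}
piece 6:m rests on {4:k}
piece 7:k rests on {6:m}
minimal pieces: {0:h, 1:k}
ways to finish when only these pieces remain (= sum over removing one remaining piece with nothing left below it):
  1 left: {5}→1  {7}→1
  2 left: {3,5}→1  {5,7}→2  {6,7}→1
  3 left: {0,3,5}→1  {3,5,7}→3  {4,6,7}→1  {5,6,7}→3
  4 left: {0,3,5,7}→4  {2,4,6,7}→1  {3,5,6,7}→6  {4,5,6,7}→4
  5 left: {0,3,5,6,7}→10  {1,2,4,6,7}→1  {2,4,5,6,7}→5  {3,4,5,6,7}→10
  6 left: {0,3,4,5,6,7}→20  {1,2,4,5,6,7}→6  {2,3,4,5,6,7}→15
  placing 0:h first → 21 extensions
  placing 1:k first → 35 extensions
total linear extensions = 56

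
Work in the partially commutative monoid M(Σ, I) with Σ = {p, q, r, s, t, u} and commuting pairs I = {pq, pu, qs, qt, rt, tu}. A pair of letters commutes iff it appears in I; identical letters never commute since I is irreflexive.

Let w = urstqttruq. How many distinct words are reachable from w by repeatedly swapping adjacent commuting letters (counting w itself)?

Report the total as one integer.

0(u) covers ∅
1(r) covers 0:u
2(s) covers 1:r
3(t) covers 2:s
4(q) covers 1:r
5(t) covers 3:t
6(t) covers 5:t
7(r) covers 2:s, 4:q
8(u) covers 7:r
9(q) covers 8:u
floor of heap: 0:u
completions by unplaced set U, small U first (add the entries for U minus each lowest piece of U):
  |U|=1: {6}:1  {9}:1
  |U|=2: {5,6}:1  {6,9}:2  {8,9}:1
  |U|=3: {3,5,6}:1  {5,6,9}:3  {6,8,9}:3  {7,8,9}:1
  |U|=4: {3,5,6,9}:4  {4,7,8,9}:1  {5,6,8,9}:6  {6,7,8,9}:4
  |U|=5: {3,5,6,8,9}:10  {4,6,7,8,9}:5  {5,6,7,8,9}:10
  |U|=6: {3,5,6,7,8,9}:20  {4,5,6,7,8,9}:15
  |U|=7: {2,3,5,6,7,8,9}:20  {3,4,5,6,7,8,9}:35
  |U|=8: {2,3,4,5,6,7,8,9}:55
  start at 0(u): 55

55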